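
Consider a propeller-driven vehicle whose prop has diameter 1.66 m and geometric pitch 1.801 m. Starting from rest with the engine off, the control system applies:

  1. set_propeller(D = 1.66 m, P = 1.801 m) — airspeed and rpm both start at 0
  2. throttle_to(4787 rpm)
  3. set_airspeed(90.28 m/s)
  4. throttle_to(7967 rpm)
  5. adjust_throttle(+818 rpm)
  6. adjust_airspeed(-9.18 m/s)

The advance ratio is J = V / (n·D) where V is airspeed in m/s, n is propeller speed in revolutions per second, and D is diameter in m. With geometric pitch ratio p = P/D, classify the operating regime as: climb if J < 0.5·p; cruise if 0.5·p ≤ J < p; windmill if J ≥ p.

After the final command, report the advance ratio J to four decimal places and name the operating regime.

J = 0.3337, regime = climb

set_propeller: D = 1.66 m, P = 1.801 m (p = P/D = 1.084940); state ← (V=0, rpm=0)
throttle_to(4787): rpm ← 4787
set_airspeed(90.28): V ← 90.28 m/s
throttle_to(7967): rpm ← 7967
adjust_throttle(+818): rpm ← 7967 +818 = 8785
adjust_airspeed(-9.18): V ← 90.28 -9.18 = 81.1 m/s
final state: V = 81.1 m/s, rpm = 8785 → n = rpm/60 = 146.416667 rev/s
J = V / (n·D) = 81.1 / (146.416667 × 1.66) = 0.333674
regime bands: climb J<0.5425 | cruise [0.5425, 1.0849) | windmill J≥1.0849
J = 0.3337 → climb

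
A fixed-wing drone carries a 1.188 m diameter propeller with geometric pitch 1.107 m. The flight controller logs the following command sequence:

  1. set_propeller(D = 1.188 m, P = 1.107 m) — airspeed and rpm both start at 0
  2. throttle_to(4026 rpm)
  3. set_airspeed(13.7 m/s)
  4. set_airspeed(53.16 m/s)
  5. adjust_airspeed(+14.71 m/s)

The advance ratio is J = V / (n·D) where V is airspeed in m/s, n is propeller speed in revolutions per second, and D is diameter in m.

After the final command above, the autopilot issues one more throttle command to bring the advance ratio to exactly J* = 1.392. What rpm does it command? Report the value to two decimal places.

rpm = 2462.48

set_propeller: D = 1.188 m, P = 1.107 m (p = P/D = 0.931818); state ← (V=0, rpm=0)
throttle_to(4026): rpm ← 4026
set_airspeed(13.7): V ← 13.7 m/s
set_airspeed(53.16): V ← 53.16 m/s
adjust_airspeed(+14.71): V ← 53.16 +14.71 = 67.87 m/s
final state: V = 67.87 m/s, rpm = 4026 → n = rpm/60 = 67.100000 rev/s
target J* = 1.392; solve J* = V/(n·D) for n: n = V/(J*·D) = 67.87/(1.392 × 1.188) = 41.041401 rev/s
rpm = 60·n = 2462.484036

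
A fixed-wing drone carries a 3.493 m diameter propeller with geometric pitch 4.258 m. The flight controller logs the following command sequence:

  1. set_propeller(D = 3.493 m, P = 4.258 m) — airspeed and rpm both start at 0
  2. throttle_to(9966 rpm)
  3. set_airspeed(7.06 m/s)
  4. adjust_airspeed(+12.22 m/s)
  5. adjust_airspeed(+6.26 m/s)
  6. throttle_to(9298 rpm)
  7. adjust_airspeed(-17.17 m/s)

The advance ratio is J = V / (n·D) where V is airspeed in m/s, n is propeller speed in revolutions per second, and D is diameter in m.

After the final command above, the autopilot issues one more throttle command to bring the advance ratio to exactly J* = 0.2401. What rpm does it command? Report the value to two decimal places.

rpm = 598.81

set_propeller: D = 3.493 m, P = 4.258 m (p = P/D = 1.219009); state ← (V=0, rpm=0)
throttle_to(9966): rpm ← 9966
set_airspeed(7.06): V ← 7.06 m/s
adjust_airspeed(+12.22): V ← 7.06 +12.22 = 19.28 m/s
adjust_airspeed(+6.26): V ← 19.28 +6.26 = 25.54 m/s
throttle_to(9298): rpm ← 9298
adjust_airspeed(-17.17): V ← 25.54 -17.17 = 8.37 m/s
final state: V = 8.37 m/s, rpm = 9298 → n = rpm/60 = 154.966667 rev/s
target J* = 0.2401; solve J* = V/(n·D) for n: n = V/(J*·D) = 8.37/(0.2401 × 3.493) = 9.980096 rev/s
rpm = 60·n = 598.805751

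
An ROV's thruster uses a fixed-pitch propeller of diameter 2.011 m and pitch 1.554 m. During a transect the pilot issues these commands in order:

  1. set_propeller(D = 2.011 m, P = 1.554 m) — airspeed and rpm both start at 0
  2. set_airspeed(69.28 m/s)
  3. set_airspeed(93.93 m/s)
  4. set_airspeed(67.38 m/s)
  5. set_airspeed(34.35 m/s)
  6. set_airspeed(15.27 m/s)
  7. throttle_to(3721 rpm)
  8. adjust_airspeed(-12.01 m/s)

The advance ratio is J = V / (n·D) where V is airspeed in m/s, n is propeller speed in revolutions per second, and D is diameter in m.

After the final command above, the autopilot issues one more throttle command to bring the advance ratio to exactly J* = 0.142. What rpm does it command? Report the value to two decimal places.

rpm = 684.97

set_propeller: D = 2.011 m, P = 1.554 m (p = P/D = 0.772750); state ← (V=0, rpm=0)
set_airspeed(69.28): V ← 69.28 m/s
set_airspeed(93.93): V ← 93.93 m/s
set_airspeed(67.38): V ← 67.38 m/s
set_airspeed(34.35): V ← 34.35 m/s
set_airspeed(15.27): V ← 15.27 m/s
throttle_to(3721): rpm ← 3721
adjust_airspeed(-12.01): V ← 15.27 -12.01 = 3.26 m/s
final state: V = 3.26 m/s, rpm = 3721 → n = rpm/60 = 62.016667 rev/s
target J* = 0.142; solve J* = V/(n·D) for n: n = V/(J*·D) = 3.26/(0.142 × 2.011) = 11.416085 rev/s
rpm = 60·n = 684.965086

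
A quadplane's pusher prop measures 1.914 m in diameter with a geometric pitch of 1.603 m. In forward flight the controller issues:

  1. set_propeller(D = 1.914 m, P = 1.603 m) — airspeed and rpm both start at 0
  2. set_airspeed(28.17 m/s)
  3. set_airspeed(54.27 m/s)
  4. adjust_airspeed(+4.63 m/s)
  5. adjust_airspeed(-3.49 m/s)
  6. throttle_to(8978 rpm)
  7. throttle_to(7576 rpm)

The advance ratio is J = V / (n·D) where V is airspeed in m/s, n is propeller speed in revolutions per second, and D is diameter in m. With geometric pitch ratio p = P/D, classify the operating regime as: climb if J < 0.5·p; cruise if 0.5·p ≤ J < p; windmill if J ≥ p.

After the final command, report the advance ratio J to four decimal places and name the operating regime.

set_propeller: D = 1.914 m, P = 1.603 m (p = P/D = 0.837513); state ← (V=0, rpm=0)
set_airspeed(28.17): V ← 28.17 m/s
set_airspeed(54.27): V ← 54.27 m/s
adjust_airspeed(+4.63): V ← 54.27 +4.63 = 58.9 m/s
adjust_airspeed(-3.49): V ← 58.9 -3.49 = 55.41 m/s
throttle_to(8978): rpm ← 8978
throttle_to(7576): rpm ← 7576
final state: V = 55.41 m/s, rpm = 7576 → n = rpm/60 = 126.266667 rev/s
J = V / (n·D) = 55.41 / (126.266667 × 1.914) = 0.229275
regime bands: climb J<0.4188 | cruise [0.4188, 0.8375) | windmill J≥0.8375
J = 0.2293 → climb

J = 0.2293, regime = climb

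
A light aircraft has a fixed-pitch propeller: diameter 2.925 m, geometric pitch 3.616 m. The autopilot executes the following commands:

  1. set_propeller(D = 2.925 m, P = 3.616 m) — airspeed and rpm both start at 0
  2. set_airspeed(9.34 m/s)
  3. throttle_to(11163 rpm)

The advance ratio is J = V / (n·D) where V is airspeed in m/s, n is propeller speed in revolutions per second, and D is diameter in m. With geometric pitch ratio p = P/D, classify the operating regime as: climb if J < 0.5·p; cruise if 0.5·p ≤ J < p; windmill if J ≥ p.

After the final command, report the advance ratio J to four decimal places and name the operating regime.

J = 0.0172, regime = climb

set_propeller: D = 2.925 m, P = 3.616 m (p = P/D = 1.236239); state ← (V=0, rpm=0)
set_airspeed(9.34): V ← 9.34 m/s
throttle_to(11163): rpm ← 11163
final state: V = 9.34 m/s, rpm = 11163 → n = rpm/60 = 186.050000 rev/s
J = V / (n·D) = 9.34 / (186.050000 × 2.925) = 0.017163
regime bands: climb J<0.6181 | cruise [0.6181, 1.2362) | windmill J≥1.2362
J = 0.0172 → climb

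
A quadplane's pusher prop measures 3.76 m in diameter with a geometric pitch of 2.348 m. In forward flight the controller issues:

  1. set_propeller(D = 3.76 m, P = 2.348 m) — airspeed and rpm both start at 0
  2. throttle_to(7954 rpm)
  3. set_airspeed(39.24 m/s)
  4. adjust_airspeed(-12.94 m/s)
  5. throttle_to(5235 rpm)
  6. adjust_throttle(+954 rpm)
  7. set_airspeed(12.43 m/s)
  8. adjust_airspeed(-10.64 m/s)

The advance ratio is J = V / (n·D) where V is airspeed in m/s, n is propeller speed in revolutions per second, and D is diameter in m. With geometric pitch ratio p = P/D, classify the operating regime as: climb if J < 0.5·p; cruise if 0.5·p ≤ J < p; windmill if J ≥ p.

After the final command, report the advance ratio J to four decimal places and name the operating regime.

J = 0.0046, regime = climb

set_propeller: D = 3.76 m, P = 2.348 m (p = P/D = 0.624468); state ← (V=0, rpm=0)
throttle_to(7954): rpm ← 7954
set_airspeed(39.24): V ← 39.24 m/s
adjust_airspeed(-12.94): V ← 39.24 -12.94 = 26.3 m/s
throttle_to(5235): rpm ← 5235
adjust_throttle(+954): rpm ← 5235 +954 = 6189
set_airspeed(12.43): V ← 12.43 m/s
adjust_airspeed(-10.64): V ← 12.43 -10.64 = 1.79 m/s
final state: V = 1.79 m/s, rpm = 6189 → n = rpm/60 = 103.150000 rev/s
J = V / (n·D) = 1.79 / (103.150000 × 3.76) = 0.004615
regime bands: climb J<0.3122 | cruise [0.3122, 0.6245) | windmill J≥0.6245
J = 0.0046 → climb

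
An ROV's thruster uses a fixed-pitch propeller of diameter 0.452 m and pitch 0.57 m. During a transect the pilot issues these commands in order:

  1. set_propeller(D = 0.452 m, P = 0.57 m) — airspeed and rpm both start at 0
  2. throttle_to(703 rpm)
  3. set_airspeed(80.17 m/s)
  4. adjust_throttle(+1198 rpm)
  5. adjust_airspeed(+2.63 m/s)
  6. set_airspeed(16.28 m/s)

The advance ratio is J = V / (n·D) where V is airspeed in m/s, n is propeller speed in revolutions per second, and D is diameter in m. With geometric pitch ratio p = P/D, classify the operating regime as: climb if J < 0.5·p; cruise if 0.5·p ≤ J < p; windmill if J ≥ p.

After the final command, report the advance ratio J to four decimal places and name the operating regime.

J = 1.1368, regime = cruise

set_propeller: D = 0.452 m, P = 0.57 m (p = P/D = 1.261062); state ← (V=0, rpm=0)
throttle_to(703): rpm ← 703
set_airspeed(80.17): V ← 80.17 m/s
adjust_throttle(+1198): rpm ← 703 +1198 = 1901
adjust_airspeed(+2.63): V ← 80.17 +2.63 = 82.8 m/s
set_airspeed(16.28): V ← 16.28 m/s
final state: V = 16.28 m/s, rpm = 1901 → n = rpm/60 = 31.683333 rev/s
J = V / (n·D) = 16.28 / (31.683333 × 0.452) = 1.136803
regime bands: climb J<0.6305 | cruise [0.6305, 1.2611) | windmill J≥1.2611
J = 1.1368 → cruise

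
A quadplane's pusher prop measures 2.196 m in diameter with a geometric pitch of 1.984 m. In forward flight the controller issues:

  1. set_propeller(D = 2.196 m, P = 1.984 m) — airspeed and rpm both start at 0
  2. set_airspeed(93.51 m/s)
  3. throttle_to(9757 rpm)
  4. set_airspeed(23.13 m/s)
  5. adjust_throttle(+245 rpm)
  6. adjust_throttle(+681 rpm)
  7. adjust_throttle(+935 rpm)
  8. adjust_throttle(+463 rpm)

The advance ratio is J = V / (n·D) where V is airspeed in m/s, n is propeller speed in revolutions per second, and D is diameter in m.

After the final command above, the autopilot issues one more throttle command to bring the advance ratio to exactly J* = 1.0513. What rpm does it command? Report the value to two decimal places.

rpm = 601.13

set_propeller: D = 2.196 m, P = 1.984 m (p = P/D = 0.903461); state ← (V=0, rpm=0)
set_airspeed(93.51): V ← 93.51 m/s
throttle_to(9757): rpm ← 9757
set_airspeed(23.13): V ← 23.13 m/s
adjust_throttle(+245): rpm ← 9757 +245 = 10002
adjust_throttle(+681): rpm ← 10002 +681 = 10683
adjust_throttle(+935): rpm ← 10683 +935 = 11618
adjust_throttle(+463): rpm ← 11618 +463 = 12081
final state: V = 23.13 m/s, rpm = 12081 → n = rpm/60 = 201.350000 rev/s
target J* = 1.0513; solve J* = V/(n·D) for n: n = V/(J*·D) = 23.13/(1.0513 × 2.196) = 10.018821 rev/s
rpm = 60·n = 601.129281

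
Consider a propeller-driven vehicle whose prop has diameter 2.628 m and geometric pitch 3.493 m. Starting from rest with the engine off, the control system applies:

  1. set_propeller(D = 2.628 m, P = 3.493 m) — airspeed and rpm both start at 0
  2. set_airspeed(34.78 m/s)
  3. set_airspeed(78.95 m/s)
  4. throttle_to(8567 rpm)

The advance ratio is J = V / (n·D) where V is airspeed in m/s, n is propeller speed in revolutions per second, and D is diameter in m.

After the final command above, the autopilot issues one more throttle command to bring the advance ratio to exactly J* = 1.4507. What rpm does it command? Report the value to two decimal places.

rpm = 1242.51

set_propeller: D = 2.628 m, P = 3.493 m (p = P/D = 1.329148); state ← (V=0, rpm=0)
set_airspeed(34.78): V ← 34.78 m/s
set_airspeed(78.95): V ← 78.95 m/s
throttle_to(8567): rpm ← 8567
final state: V = 78.95 m/s, rpm = 8567 → n = rpm/60 = 142.783333 rev/s
target J* = 1.4507; solve J* = V/(n·D) for n: n = V/(J*·D) = 78.95/(1.4507 × 2.628) = 20.708525 rev/s
rpm = 60·n = 1242.511488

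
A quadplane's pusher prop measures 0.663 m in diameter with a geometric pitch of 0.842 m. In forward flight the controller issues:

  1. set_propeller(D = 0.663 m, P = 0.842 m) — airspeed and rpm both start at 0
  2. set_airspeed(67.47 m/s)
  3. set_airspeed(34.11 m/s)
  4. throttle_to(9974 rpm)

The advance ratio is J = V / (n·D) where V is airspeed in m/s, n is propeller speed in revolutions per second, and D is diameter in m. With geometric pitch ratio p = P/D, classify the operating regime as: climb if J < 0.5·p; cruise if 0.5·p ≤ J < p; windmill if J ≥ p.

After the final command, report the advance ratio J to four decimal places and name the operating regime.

J = 0.3095, regime = climb

set_propeller: D = 0.663 m, P = 0.842 m (p = P/D = 1.269985); state ← (V=0, rpm=0)
set_airspeed(67.47): V ← 67.47 m/s
set_airspeed(34.11): V ← 34.11 m/s
throttle_to(9974): rpm ← 9974
final state: V = 34.11 m/s, rpm = 9974 → n = rpm/60 = 166.233333 rev/s
J = V / (n·D) = 34.11 / (166.233333 × 0.663) = 0.309492
regime bands: climb J<0.6350 | cruise [0.6350, 1.2700) | windmill J≥1.2700
J = 0.3095 → climb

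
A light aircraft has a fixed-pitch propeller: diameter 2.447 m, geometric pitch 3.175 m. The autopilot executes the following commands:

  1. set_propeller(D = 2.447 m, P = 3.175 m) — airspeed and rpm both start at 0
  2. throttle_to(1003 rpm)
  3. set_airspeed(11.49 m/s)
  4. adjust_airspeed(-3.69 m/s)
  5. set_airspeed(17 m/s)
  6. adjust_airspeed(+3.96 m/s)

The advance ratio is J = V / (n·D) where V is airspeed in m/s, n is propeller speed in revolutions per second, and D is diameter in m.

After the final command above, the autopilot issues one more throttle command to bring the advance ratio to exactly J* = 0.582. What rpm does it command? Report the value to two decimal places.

rpm = 883.05

set_propeller: D = 2.447 m, P = 3.175 m (p = P/D = 1.297507); state ← (V=0, rpm=0)
throttle_to(1003): rpm ← 1003
set_airspeed(11.49): V ← 11.49 m/s
adjust_airspeed(-3.69): V ← 11.49 -3.69 = 7.8 m/s
set_airspeed(17): V ← 17 m/s
adjust_airspeed(+3.96): V ← 17 +3.96 = 20.96 m/s
final state: V = 20.96 m/s, rpm = 1003 → n = rpm/60 = 16.716667 rev/s
target J* = 0.582; solve J* = V/(n·D) for n: n = V/(J*·D) = 20.96/(0.582 × 2.447) = 14.717509 rev/s
rpm = 60·n = 883.050569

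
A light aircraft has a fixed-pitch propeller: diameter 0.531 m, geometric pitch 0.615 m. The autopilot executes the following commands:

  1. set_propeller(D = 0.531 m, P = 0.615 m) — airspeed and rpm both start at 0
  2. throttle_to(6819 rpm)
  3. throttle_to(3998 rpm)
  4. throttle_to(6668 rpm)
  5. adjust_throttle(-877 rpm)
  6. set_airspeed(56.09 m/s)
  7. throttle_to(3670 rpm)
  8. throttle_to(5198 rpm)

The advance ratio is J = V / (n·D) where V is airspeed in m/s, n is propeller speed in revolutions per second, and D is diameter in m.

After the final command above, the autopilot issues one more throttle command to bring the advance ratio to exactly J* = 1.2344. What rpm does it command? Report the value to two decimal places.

rpm = 5134.36

set_propeller: D = 0.531 m, P = 0.615 m (p = P/D = 1.158192); state ← (V=0, rpm=0)
throttle_to(6819): rpm ← 6819
throttle_to(3998): rpm ← 3998
throttle_to(6668): rpm ← 6668
adjust_throttle(-877): rpm ← 6668 -877 = 5791
set_airspeed(56.09): V ← 56.09 m/s
throttle_to(3670): rpm ← 3670
throttle_to(5198): rpm ← 5198
final state: V = 56.09 m/s, rpm = 5198 → n = rpm/60 = 86.633333 rev/s
target J* = 1.2344; solve J* = V/(n·D) for n: n = V/(J*·D) = 56.09/(1.2344 × 0.531) = 85.572655 rev/s
rpm = 60·n = 5134.359290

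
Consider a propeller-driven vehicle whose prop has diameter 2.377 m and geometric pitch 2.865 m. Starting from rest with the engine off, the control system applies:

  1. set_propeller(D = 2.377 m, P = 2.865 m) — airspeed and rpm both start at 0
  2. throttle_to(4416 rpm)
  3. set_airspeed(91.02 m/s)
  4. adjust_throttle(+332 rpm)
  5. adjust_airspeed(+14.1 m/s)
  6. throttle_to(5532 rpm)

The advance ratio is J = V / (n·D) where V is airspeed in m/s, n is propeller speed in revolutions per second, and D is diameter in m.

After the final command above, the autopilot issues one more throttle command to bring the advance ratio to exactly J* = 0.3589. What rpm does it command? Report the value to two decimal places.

set_propeller: D = 2.377 m, P = 2.865 m (p = P/D = 1.205301); state ← (V=0, rpm=0)
throttle_to(4416): rpm ← 4416
set_airspeed(91.02): V ← 91.02 m/s
adjust_throttle(+332): rpm ← 4416 +332 = 4748
adjust_airspeed(+14.1): V ← 91.02 +14.1 = 105.12 m/s
throttle_to(5532): rpm ← 5532
final state: V = 105.12 m/s, rpm = 5532 → n = rpm/60 = 92.200000 rev/s
target J* = 0.3589; solve J* = V/(n·D) for n: n = V/(J*·D) = 105.12/(0.3589 × 2.377) = 123.220428 rev/s
rpm = 60·n = 7393.225666

rpm = 7393.23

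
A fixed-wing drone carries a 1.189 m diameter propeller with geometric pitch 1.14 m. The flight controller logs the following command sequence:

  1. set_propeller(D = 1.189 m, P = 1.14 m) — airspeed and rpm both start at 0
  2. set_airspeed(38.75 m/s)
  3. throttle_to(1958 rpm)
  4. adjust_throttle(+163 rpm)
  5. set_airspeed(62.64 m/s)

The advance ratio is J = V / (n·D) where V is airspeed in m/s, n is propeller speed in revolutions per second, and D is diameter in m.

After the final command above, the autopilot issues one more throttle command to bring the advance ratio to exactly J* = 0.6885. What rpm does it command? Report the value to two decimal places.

set_propeller: D = 1.189 m, P = 1.14 m (p = P/D = 0.958789); state ← (V=0, rpm=0)
set_airspeed(38.75): V ← 38.75 m/s
throttle_to(1958): rpm ← 1958
adjust_throttle(+163): rpm ← 1958 +163 = 2121
set_airspeed(62.64): V ← 62.64 m/s
final state: V = 62.64 m/s, rpm = 2121 → n = rpm/60 = 35.350000 rev/s
target J* = 0.6885; solve J* = V/(n·D) for n: n = V/(J*·D) = 62.64/(0.6885 × 1.189) = 76.518412 rev/s
rpm = 60·n = 4591.104735

rpm = 4591.10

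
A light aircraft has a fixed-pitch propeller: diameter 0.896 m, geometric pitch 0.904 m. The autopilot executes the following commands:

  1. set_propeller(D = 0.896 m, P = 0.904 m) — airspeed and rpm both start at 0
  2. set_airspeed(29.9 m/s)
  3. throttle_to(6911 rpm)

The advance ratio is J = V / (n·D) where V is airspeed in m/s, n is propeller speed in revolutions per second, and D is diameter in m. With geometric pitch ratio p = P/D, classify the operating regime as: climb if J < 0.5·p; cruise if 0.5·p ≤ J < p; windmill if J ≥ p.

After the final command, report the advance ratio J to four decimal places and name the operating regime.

J = 0.2897, regime = climb

set_propeller: D = 0.896 m, P = 0.904 m (p = P/D = 1.008929); state ← (V=0, rpm=0)
set_airspeed(29.9): V ← 29.9 m/s
throttle_to(6911): rpm ← 6911
final state: V = 29.9 m/s, rpm = 6911 → n = rpm/60 = 115.183333 rev/s
J = V / (n·D) = 29.9 / (115.183333 × 0.896) = 0.289717
regime bands: climb J<0.5045 | cruise [0.5045, 1.0089) | windmill J≥1.0089
J = 0.2897 → climb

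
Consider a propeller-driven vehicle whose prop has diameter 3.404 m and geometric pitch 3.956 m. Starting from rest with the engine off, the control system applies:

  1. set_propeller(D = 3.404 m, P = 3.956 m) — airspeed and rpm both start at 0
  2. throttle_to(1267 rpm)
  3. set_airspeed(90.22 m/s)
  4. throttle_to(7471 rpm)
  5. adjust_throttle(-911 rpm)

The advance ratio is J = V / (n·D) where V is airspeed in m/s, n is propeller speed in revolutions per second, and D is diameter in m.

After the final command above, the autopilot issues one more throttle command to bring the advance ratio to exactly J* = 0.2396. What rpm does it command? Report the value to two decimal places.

set_propeller: D = 3.404 m, P = 3.956 m (p = P/D = 1.162162); state ← (V=0, rpm=0)
throttle_to(1267): rpm ← 1267
set_airspeed(90.22): V ← 90.22 m/s
throttle_to(7471): rpm ← 7471
adjust_throttle(-911): rpm ← 7471 -911 = 6560
final state: V = 90.22 m/s, rpm = 6560 → n = rpm/60 = 109.333333 rev/s
target J* = 0.2396; solve J* = V/(n·D) for n: n = V/(J*·D) = 90.22/(0.2396 × 3.404) = 110.618167 rev/s
rpm = 60·n = 6637.090019

rpm = 6637.09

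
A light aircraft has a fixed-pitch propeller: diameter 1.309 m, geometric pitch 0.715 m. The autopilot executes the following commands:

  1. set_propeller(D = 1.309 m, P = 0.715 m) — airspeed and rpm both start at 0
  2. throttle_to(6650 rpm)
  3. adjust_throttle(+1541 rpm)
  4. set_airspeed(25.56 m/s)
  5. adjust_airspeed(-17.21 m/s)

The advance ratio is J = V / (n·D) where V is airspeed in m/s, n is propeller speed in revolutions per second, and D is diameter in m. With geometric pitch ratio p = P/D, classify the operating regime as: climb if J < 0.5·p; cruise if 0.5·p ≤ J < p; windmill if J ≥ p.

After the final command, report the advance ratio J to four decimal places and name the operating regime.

J = 0.0467, regime = climb

set_propeller: D = 1.309 m, P = 0.715 m (p = P/D = 0.546218); state ← (V=0, rpm=0)
throttle_to(6650): rpm ← 6650
adjust_throttle(+1541): rpm ← 6650 +1541 = 8191
set_airspeed(25.56): V ← 25.56 m/s
adjust_airspeed(-17.21): V ← 25.56 -17.21 = 8.35 m/s
final state: V = 8.35 m/s, rpm = 8191 → n = rpm/60 = 136.516667 rev/s
J = V / (n·D) = 8.35 / (136.516667 × 1.309) = 0.046726
regime bands: climb J<0.2731 | cruise [0.2731, 0.5462) | windmill J≥0.5462
J = 0.0467 → climb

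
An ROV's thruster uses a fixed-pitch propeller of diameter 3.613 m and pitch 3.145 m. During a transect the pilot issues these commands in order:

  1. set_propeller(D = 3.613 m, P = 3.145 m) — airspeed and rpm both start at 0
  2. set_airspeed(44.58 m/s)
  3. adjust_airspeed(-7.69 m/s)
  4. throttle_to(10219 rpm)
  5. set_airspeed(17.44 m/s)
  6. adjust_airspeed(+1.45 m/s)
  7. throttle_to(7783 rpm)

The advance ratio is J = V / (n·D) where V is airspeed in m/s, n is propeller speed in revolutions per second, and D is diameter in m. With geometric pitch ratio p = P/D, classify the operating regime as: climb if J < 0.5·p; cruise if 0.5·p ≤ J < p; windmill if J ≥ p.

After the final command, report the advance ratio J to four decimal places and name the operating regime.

set_propeller: D = 3.613 m, P = 3.145 m (p = P/D = 0.870468); state ← (V=0, rpm=0)
set_airspeed(44.58): V ← 44.58 m/s
adjust_airspeed(-7.69): V ← 44.58 -7.69 = 36.89 m/s
throttle_to(10219): rpm ← 10219
set_airspeed(17.44): V ← 17.44 m/s
adjust_airspeed(+1.45): V ← 17.44 +1.45 = 18.89 m/s
throttle_to(7783): rpm ← 7783
final state: V = 18.89 m/s, rpm = 7783 → n = rpm/60 = 129.716667 rev/s
J = V / (n·D) = 18.89 / (129.716667 × 3.613) = 0.040306
regime bands: climb J<0.4352 | cruise [0.4352, 0.8705) | windmill J≥0.8705
J = 0.0403 → climb

J = 0.0403, regime = climb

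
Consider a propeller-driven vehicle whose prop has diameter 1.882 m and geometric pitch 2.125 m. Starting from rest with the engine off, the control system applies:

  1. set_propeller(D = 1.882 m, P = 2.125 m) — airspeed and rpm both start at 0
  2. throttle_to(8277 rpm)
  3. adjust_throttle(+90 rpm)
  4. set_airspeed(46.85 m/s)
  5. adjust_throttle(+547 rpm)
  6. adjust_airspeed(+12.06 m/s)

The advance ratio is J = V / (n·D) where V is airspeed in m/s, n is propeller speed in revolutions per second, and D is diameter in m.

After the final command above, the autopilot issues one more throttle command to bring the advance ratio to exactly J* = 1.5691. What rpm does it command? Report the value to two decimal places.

set_propeller: D = 1.882 m, P = 2.125 m (p = P/D = 1.129118); state ← (V=0, rpm=0)
throttle_to(8277): rpm ← 8277
adjust_throttle(+90): rpm ← 8277 +90 = 8367
set_airspeed(46.85): V ← 46.85 m/s
adjust_throttle(+547): rpm ← 8367 +547 = 8914
adjust_airspeed(+12.06): V ← 46.85 +12.06 = 58.91 m/s
final state: V = 58.91 m/s, rpm = 8914 → n = rpm/60 = 148.566667 rev/s
target J* = 1.5691; solve J* = V/(n·D) for n: n = V/(J*·D) = 58.91/(1.5691 × 1.882) = 19.948892 rev/s
rpm = 60·n = 1196.933526

rpm = 1196.93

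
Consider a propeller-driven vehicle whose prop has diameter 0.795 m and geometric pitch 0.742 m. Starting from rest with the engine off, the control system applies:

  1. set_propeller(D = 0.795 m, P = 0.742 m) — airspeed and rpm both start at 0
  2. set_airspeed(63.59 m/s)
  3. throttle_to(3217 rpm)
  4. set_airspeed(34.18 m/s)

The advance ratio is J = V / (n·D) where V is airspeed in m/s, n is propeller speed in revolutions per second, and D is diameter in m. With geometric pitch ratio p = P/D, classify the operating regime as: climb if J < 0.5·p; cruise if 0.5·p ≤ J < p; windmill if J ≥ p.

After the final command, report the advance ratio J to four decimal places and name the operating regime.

J = 0.8019, regime = cruise

set_propeller: D = 0.795 m, P = 0.742 m (p = P/D = 0.933333); state ← (V=0, rpm=0)
set_airspeed(63.59): V ← 63.59 m/s
throttle_to(3217): rpm ← 3217
set_airspeed(34.18): V ← 34.18 m/s
final state: V = 34.18 m/s, rpm = 3217 → n = rpm/60 = 53.616667 rev/s
J = V / (n·D) = 34.18 / (53.616667 × 0.795) = 0.801872
regime bands: climb J<0.4667 | cruise [0.4667, 0.9333) | windmill J≥0.9333
J = 0.8019 → cruise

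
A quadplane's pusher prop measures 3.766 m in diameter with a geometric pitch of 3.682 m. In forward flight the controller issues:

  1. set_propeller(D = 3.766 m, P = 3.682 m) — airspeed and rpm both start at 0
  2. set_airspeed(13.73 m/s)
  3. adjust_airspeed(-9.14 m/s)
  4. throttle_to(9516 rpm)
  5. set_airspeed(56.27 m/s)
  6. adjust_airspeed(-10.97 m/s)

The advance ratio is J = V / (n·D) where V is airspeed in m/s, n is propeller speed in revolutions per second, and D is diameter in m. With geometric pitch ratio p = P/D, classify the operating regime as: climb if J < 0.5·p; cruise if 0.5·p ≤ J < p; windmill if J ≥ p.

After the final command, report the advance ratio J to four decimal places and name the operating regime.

J = 0.0758, regime = climb

set_propeller: D = 3.766 m, P = 3.682 m (p = P/D = 0.977695); state ← (V=0, rpm=0)
set_airspeed(13.73): V ← 13.73 m/s
adjust_airspeed(-9.14): V ← 13.73 -9.14 = 4.59 m/s
throttle_to(9516): rpm ← 9516
set_airspeed(56.27): V ← 56.27 m/s
adjust_airspeed(-10.97): V ← 56.27 -10.97 = 45.3 m/s
final state: V = 45.3 m/s, rpm = 9516 → n = rpm/60 = 158.600000 rev/s
J = V / (n·D) = 45.3 / (158.600000 × 3.766) = 0.075843
regime bands: climb J<0.4888 | cruise [0.4888, 0.9777) | windmill J≥0.9777
J = 0.0758 → climb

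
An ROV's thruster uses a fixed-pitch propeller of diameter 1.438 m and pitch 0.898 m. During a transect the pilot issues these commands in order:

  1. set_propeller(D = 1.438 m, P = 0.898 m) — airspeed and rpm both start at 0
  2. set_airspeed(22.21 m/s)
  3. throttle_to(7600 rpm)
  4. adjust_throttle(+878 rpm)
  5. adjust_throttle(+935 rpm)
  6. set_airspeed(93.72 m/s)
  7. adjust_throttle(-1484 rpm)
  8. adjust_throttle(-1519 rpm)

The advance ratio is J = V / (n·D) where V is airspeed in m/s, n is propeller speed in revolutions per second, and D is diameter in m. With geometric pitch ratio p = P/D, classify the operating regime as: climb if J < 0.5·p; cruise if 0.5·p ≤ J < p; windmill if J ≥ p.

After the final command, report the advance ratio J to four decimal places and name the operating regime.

J = 0.6101, regime = cruise

set_propeller: D = 1.438 m, P = 0.898 m (p = P/D = 0.624478); state ← (V=0, rpm=0)
set_airspeed(22.21): V ← 22.21 m/s
throttle_to(7600): rpm ← 7600
adjust_throttle(+878): rpm ← 7600 +878 = 8478
adjust_throttle(+935): rpm ← 8478 +935 = 9413
set_airspeed(93.72): V ← 93.72 m/s
adjust_throttle(-1484): rpm ← 9413 -1484 = 7929
adjust_throttle(-1519): rpm ← 7929 -1519 = 6410
final state: V = 93.72 m/s, rpm = 6410 → n = rpm/60 = 106.833333 rev/s
J = V / (n·D) = 93.72 / (106.833333 × 1.438) = 0.610052
regime bands: climb J<0.3122 | cruise [0.3122, 0.6245) | windmill J≥0.6245
J = 0.6101 → cruise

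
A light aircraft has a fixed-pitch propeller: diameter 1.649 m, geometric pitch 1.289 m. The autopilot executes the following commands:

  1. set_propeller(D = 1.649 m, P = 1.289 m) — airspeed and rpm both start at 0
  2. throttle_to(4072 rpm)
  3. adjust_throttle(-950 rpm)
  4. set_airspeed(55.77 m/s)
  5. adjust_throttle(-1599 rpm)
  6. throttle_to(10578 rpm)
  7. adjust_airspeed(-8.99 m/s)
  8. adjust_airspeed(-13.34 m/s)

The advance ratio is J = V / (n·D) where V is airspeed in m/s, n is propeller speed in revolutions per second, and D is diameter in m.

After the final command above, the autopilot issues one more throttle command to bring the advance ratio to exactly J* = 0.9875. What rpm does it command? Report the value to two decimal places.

set_propeller: D = 1.649 m, P = 1.289 m (p = P/D = 0.781686); state ← (V=0, rpm=0)
throttle_to(4072): rpm ← 4072
adjust_throttle(-950): rpm ← 4072 -950 = 3122
set_airspeed(55.77): V ← 55.77 m/s
adjust_throttle(-1599): rpm ← 3122 -1599 = 1523
throttle_to(10578): rpm ← 10578
adjust_airspeed(-8.99): V ← 55.77 -8.99 = 46.78 m/s
adjust_airspeed(-13.34): V ← 46.78 -13.34 = 33.44 m/s
final state: V = 33.44 m/s, rpm = 10578 → n = rpm/60 = 176.300000 rev/s
target J* = 0.9875; solve J* = V/(n·D) for n: n = V/(J*·D) = 33.44/(0.9875 × 1.649) = 20.535653 rev/s
rpm = 60·n = 1232.139156

rpm = 1232.14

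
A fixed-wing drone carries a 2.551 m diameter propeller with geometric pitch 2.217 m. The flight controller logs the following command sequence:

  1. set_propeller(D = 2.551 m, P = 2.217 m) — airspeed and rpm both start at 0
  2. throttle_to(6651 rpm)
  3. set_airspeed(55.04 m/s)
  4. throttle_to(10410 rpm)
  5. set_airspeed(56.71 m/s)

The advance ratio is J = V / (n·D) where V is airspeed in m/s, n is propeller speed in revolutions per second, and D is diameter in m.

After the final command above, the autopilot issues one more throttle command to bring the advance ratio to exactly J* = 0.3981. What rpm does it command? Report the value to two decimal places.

rpm = 3350.49

set_propeller: D = 2.551 m, P = 2.217 m (p = P/D = 0.869071); state ← (V=0, rpm=0)
throttle_to(6651): rpm ← 6651
set_airspeed(55.04): V ← 55.04 m/s
throttle_to(10410): rpm ← 10410
set_airspeed(56.71): V ← 56.71 m/s
final state: V = 56.71 m/s, rpm = 10410 → n = rpm/60 = 173.500000 rev/s
target J* = 0.3981; solve J* = V/(n·D) for n: n = V/(J*·D) = 56.71/(0.3981 × 2.551) = 55.841492 rev/s
rpm = 60·n = 3350.489502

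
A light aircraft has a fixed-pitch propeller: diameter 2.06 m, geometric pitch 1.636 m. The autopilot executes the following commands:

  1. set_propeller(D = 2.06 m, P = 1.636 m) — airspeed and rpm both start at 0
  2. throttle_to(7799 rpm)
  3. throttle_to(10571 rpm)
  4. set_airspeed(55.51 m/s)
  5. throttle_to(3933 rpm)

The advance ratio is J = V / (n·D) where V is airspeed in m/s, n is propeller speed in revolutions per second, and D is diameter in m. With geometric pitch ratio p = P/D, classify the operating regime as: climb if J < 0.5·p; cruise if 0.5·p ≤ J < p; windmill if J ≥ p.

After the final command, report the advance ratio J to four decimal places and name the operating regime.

set_propeller: D = 2.06 m, P = 1.636 m (p = P/D = 0.794175); state ← (V=0, rpm=0)
throttle_to(7799): rpm ← 7799
throttle_to(10571): rpm ← 10571
set_airspeed(55.51): V ← 55.51 m/s
throttle_to(3933): rpm ← 3933
final state: V = 55.51 m/s, rpm = 3933 → n = rpm/60 = 65.550000 rev/s
J = V / (n·D) = 55.51 / (65.550000 × 2.06) = 0.411085
regime bands: climb J<0.3971 | cruise [0.3971, 0.7942) | windmill J≥0.7942
J = 0.4111 → cruise

J = 0.4111, regime = cruise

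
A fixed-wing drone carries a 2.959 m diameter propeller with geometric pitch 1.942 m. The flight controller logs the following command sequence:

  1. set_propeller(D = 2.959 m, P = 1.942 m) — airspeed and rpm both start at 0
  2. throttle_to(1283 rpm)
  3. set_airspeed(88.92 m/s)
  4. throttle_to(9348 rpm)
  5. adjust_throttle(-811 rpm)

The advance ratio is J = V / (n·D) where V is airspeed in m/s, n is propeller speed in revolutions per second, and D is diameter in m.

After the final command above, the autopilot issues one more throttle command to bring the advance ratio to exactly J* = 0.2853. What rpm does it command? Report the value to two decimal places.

rpm = 6319.81

set_propeller: D = 2.959 m, P = 1.942 m (p = P/D = 0.656303); state ← (V=0, rpm=0)
throttle_to(1283): rpm ← 1283
set_airspeed(88.92): V ← 88.92 m/s
throttle_to(9348): rpm ← 9348
adjust_throttle(-811): rpm ← 9348 -811 = 8537
final state: V = 88.92 m/s, rpm = 8537 → n = rpm/60 = 142.283333 rev/s
target J* = 0.2853; solve J* = V/(n·D) for n: n = V/(J*·D) = 88.92/(0.2853 × 2.959) = 105.330154 rev/s
rpm = 60·n = 6319.809212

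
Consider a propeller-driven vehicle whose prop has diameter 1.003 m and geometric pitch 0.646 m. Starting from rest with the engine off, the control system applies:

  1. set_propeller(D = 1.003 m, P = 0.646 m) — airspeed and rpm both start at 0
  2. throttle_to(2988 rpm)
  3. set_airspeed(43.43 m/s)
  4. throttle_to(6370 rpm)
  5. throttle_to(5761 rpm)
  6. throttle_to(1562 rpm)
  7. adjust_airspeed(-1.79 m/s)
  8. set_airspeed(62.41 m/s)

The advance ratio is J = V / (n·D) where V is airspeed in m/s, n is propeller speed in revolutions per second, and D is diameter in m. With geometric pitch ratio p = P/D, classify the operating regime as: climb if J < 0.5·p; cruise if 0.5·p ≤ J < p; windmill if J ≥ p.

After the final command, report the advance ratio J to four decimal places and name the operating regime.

set_propeller: D = 1.003 m, P = 0.646 m (p = P/D = 0.644068); state ← (V=0, rpm=0)
throttle_to(2988): rpm ← 2988
set_airspeed(43.43): V ← 43.43 m/s
throttle_to(6370): rpm ← 6370
throttle_to(5761): rpm ← 5761
throttle_to(1562): rpm ← 1562
adjust_airspeed(-1.79): V ← 43.43 -1.79 = 41.64 m/s
set_airspeed(62.41): V ← 62.41 m/s
final state: V = 62.41 m/s, rpm = 1562 → n = rpm/60 = 26.033333 rev/s
J = V / (n·D) = 62.41 / (26.033333 × 1.003) = 2.390141
regime bands: climb J<0.3220 | cruise [0.3220, 0.6441) | windmill J≥0.6441
J = 2.3901 → windmill

J = 2.3901, regime = windmill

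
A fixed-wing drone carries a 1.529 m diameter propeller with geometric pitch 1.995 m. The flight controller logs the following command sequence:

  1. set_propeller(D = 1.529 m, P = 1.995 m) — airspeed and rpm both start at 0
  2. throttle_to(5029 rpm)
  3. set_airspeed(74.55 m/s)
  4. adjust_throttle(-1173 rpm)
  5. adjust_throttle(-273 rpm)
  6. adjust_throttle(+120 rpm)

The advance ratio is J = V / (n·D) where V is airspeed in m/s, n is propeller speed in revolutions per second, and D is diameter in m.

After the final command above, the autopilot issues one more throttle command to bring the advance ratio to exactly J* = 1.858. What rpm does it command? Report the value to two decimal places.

rpm = 1574.51

set_propeller: D = 1.529 m, P = 1.995 m (p = P/D = 1.304774); state ← (V=0, rpm=0)
throttle_to(5029): rpm ← 5029
set_airspeed(74.55): V ← 74.55 m/s
adjust_throttle(-1173): rpm ← 5029 -1173 = 3856
adjust_throttle(-273): rpm ← 3856 -273 = 3583
adjust_throttle(+120): rpm ← 3583 +120 = 3703
final state: V = 74.55 m/s, rpm = 3703 → n = rpm/60 = 61.716667 rev/s
target J* = 1.858; solve J* = V/(n·D) for n: n = V/(J*·D) = 74.55/(1.858 × 1.529) = 26.241850 rev/s
rpm = 60·n = 1574.511015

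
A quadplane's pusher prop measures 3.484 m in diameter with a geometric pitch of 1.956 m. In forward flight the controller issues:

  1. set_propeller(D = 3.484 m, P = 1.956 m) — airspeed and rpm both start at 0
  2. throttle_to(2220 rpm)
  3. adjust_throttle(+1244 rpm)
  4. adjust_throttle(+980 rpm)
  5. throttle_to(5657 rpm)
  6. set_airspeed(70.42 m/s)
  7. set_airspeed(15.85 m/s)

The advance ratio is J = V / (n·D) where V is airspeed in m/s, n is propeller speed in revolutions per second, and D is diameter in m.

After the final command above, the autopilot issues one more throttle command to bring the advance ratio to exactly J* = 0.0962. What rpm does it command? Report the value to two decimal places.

set_propeller: D = 3.484 m, P = 1.956 m (p = P/D = 0.561424); state ← (V=0, rpm=0)
throttle_to(2220): rpm ← 2220
adjust_throttle(+1244): rpm ← 2220 +1244 = 3464
adjust_throttle(+980): rpm ← 3464 +980 = 4444
throttle_to(5657): rpm ← 5657
set_airspeed(70.42): V ← 70.42 m/s
set_airspeed(15.85): V ← 15.85 m/s
final state: V = 15.85 m/s, rpm = 5657 → n = rpm/60 = 94.283333 rev/s
target J* = 0.0962; solve J* = V/(n·D) for n: n = V/(J*·D) = 15.85/(0.0962 × 3.484) = 47.290733 rev/s
rpm = 60·n = 2837.443997

rpm = 2837.44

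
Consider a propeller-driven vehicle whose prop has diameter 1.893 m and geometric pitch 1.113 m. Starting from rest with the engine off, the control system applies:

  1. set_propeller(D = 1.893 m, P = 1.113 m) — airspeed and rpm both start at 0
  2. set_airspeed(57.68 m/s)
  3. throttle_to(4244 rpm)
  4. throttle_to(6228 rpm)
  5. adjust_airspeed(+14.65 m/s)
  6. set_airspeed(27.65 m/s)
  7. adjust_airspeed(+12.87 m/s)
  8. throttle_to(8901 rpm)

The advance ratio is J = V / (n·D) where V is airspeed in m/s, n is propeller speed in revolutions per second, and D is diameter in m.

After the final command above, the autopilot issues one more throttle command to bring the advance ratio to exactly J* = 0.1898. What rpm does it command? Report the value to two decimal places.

rpm = 6766.65

set_propeller: D = 1.893 m, P = 1.113 m (p = P/D = 0.587956); state ← (V=0, rpm=0)
set_airspeed(57.68): V ← 57.68 m/s
throttle_to(4244): rpm ← 4244
throttle_to(6228): rpm ← 6228
adjust_airspeed(+14.65): V ← 57.68 +14.65 = 72.33 m/s
set_airspeed(27.65): V ← 27.65 m/s
adjust_airspeed(+12.87): V ← 27.65 +12.87 = 40.52 m/s
throttle_to(8901): rpm ← 8901
final state: V = 40.52 m/s, rpm = 8901 → n = rpm/60 = 148.350000 rev/s
target J* = 0.1898; solve J* = V/(n·D) for n: n = V/(J*·D) = 40.52/(0.1898 × 1.893) = 112.777539 rev/s
rpm = 60·n = 6766.652361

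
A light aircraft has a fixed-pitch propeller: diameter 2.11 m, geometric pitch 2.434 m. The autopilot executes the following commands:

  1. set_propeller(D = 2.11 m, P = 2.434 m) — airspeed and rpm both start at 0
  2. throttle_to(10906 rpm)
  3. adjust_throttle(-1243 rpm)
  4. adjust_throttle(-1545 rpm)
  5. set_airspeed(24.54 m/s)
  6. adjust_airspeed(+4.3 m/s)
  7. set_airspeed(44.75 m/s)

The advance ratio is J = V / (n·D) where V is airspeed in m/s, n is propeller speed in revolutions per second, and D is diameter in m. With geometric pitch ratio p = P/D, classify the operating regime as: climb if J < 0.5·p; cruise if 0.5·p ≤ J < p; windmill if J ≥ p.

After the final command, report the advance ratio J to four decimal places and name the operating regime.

set_propeller: D = 2.11 m, P = 2.434 m (p = P/D = 1.153555); state ← (V=0, rpm=0)
throttle_to(10906): rpm ← 10906
adjust_throttle(-1243): rpm ← 10906 -1243 = 9663
adjust_throttle(-1545): rpm ← 9663 -1545 = 8118
set_airspeed(24.54): V ← 24.54 m/s
adjust_airspeed(+4.3): V ← 24.54 +4.3 = 28.84 m/s
set_airspeed(44.75): V ← 44.75 m/s
final state: V = 44.75 m/s, rpm = 8118 → n = rpm/60 = 135.300000 rev/s
J = V / (n·D) = 44.75 / (135.300000 × 2.11) = 0.156752
regime bands: climb J<0.5768 | cruise [0.5768, 1.1536) | windmill J≥1.1536
J = 0.1568 → climb

J = 0.1568, regime = climb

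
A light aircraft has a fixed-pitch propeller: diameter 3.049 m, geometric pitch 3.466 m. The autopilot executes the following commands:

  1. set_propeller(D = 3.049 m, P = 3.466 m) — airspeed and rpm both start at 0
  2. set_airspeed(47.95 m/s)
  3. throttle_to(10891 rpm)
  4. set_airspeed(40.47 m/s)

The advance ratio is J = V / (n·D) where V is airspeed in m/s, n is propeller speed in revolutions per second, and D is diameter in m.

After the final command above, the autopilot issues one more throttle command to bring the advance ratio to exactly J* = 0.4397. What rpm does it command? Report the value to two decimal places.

set_propeller: D = 3.049 m, P = 3.466 m (p = P/D = 1.136766); state ← (V=0, rpm=0)
set_airspeed(47.95): V ← 47.95 m/s
throttle_to(10891): rpm ← 10891
set_airspeed(40.47): V ← 40.47 m/s
final state: V = 40.47 m/s, rpm = 10891 → n = rpm/60 = 181.516667 rev/s
target J* = 0.4397; solve J* = V/(n·D) for n: n = V/(J*·D) = 40.47/(0.4397 × 3.049) = 30.186955 rev/s
rpm = 60·n = 1811.217329

rpm = 1811.22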